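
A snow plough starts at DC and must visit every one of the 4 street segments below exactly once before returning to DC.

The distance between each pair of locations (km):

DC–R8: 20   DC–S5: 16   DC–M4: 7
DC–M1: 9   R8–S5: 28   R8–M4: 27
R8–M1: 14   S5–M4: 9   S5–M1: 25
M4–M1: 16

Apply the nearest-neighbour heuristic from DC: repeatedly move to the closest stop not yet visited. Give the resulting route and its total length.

75 km along DC → M4 → S5 → M1 → R8 → DC.

At DC the remaining stops are M4 7, M1 9, S5 16, R8 20; go to M4.
At M4 the remaining stops are S5 9, M1 16, R8 27; go to S5.
At S5 the remaining stops are M1 25, R8 28; go to M1.
At M1 the remaining stops are R8 14; go to R8.
Return R8→DC: 20.
Total = 7 + 9 + 25 + 14 + 20 = 75.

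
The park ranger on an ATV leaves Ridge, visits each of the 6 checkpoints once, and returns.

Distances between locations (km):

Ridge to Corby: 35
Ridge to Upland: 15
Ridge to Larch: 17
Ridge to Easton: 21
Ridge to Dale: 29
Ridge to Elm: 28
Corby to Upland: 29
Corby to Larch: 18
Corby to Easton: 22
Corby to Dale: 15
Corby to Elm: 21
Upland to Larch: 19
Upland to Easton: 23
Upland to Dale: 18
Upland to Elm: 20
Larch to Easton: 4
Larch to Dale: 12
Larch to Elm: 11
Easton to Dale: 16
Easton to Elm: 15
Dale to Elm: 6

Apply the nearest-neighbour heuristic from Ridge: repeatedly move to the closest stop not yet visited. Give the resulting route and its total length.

Total distance 111 km via the nearest-neighbour route Ridge → Upland → Dale → Elm → Larch → Easton → Corby → Ridge.

At Ridge the remaining stops are Upland 15, Larch 17, Easton 21, Elm 28, Dale 29, Corby 35; go to Upland.
At Upland the remaining stops are Dale 18, Larch 19, Elm 20, Easton 23, Corby 29; go to Dale.
At Dale the remaining stops are Elm 6, Larch 12, Corby 15, Easton 16; go to Elm.
At Elm the remaining stops are Larch 11, Easton 15, Corby 21; go to Larch.
At Larch the remaining stops are Easton 4, Corby 18; go to Easton.
At Easton the remaining stops are Corby 22; go to Corby.
Return Corby→Ridge: 35.
Total = 15 + 18 + 6 + 11 + 4 + 22 + 35 = 111.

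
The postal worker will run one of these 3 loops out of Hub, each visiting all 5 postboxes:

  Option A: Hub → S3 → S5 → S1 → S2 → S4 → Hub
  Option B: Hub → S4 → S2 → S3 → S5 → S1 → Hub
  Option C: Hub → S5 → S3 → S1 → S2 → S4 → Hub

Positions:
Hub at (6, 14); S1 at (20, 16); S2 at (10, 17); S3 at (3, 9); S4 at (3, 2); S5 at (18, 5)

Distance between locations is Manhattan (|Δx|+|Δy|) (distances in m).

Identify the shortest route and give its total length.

88 m — Option A is the shortest.

Option A: 8 + 19 + 13 + 11 + 22 + 15 = 88
Option B: 15 + 22 + 15 + 19 + 13 + 16 = 100
Option C: 21 + 19 + 24 + 11 + 22 + 15 = 112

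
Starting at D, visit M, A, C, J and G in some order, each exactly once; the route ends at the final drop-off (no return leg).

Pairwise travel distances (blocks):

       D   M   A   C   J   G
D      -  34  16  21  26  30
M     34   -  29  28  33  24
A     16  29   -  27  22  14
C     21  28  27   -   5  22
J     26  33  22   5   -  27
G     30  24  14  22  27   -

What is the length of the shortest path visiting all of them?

86 blocks — the minimum one-way total.

There are 5! = 120 possible orderings.
D→M→A→C→J→G: 34+29+27+5+27 = 122
D→M→A→C→G→J: 34+29+27+22+27 = 139
D→M→A→J→C→G: 34+29+22+5+22 = 112
D→M→A→J→G→C: 34+29+22+27+22 = 134
D→M→A→G→C→J: 34+29+14+22+5 = 104
D→M→A→G→J→C: 34+29+14+27+5 = 109
D→M→C→A→J→G: 34+28+27+22+27 = 138
D→M→C→A→G→J: 34+28+27+14+27 = 130
D→M→C→J→A→G: 34+28+5+22+14 = 103
D→M→C→J→G→A: 34+28+5+27+14 = 108
D→M→C→G→A→J: 34+28+22+14+22 = 120
D→M→C→G→J→A: 34+28+22+27+22 = 133
D→M→J→A→C→G: 34+33+22+27+22 = 138
D→M→J→A→G→C: 34+33+22+14+22 = 125
… (106 more)
D→C→J→A→G→M: 21+5+22+14+24 = 86  ← best
The minimum is 86.
One shortest path: D → C → J → A → G → M.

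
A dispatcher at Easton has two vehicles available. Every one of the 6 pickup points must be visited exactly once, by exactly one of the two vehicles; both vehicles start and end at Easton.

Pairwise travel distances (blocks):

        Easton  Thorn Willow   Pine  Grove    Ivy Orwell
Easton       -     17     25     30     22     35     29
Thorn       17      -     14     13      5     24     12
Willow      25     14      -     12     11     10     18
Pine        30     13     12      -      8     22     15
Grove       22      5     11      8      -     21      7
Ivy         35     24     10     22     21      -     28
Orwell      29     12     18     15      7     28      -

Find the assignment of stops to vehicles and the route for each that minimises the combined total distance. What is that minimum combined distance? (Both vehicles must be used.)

Check every non-empty split of the stops between the two vehicles; for each half take its own optimal tour:
  {Thorn} + {Willow, Pine, Grove, Ivy, Orwell}: 34 + 101 = 135
  {Willow} + {Thorn, Pine, Grove, Ivy, Orwell}: 50 + 101 = 151
  {Thorn, Willow} + {Pine, Grove, Ivy, Orwell}: 56 + 101 = 157
  {Pine} + {Thorn, Willow, Grove, Ivy, Orwell}: 60 + 92 = 152
  {Thorn, Pine} + {Willow, Grove, Ivy, Orwell}: 60 + 92 = 152
  {Willow, Pine} + {Thorn, Grove, Ivy, Orwell}: 67 + 92 = 159
  … (31 splits in total)
Best: vehicle 1 Easton → Thorn → Easton = 34; vehicle 2 Easton → Willow → Ivy → Pine → Grove → Orwell → Easton = 101; combined 135.

135 blocks — the smallest possible combined total.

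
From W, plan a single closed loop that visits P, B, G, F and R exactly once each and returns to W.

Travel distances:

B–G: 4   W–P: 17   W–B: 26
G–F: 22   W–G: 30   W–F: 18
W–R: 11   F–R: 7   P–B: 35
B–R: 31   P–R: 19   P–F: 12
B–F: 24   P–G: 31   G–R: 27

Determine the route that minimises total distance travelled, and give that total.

W - P - B - G - F - R - W: 17+35+4+22+7+11 = 96
W - P - B - G - R - F - W: 17+35+4+27+7+18 = 108
W - P - B - F - G - R - W: 17+35+24+22+27+11 = 136
W - P - B - F - R - G - W: 17+35+24+7+27+30 = 140
W - P - B - R - G - F - W: 17+35+31+27+22+18 = 150
W - P - B - R - F - G - W: 17+35+31+7+22+30 = 142
W - P - G - B - F - R - W: 17+31+4+24+7+11 = 94
W - P - G - B - R - F - W: 17+31+4+31+7+18 = 108
W - P - G - F - B - R - W: 17+31+22+24+31+11 = 136
W - P - G - F - R - B - W: 17+31+22+7+31+26 = 134
W - P - G - R - B - F - W: 17+31+27+31+24+18 = 148
W - P - G - R - F - B - W: 17+31+27+7+24+26 = 132
W - P - F - B - G - R - W: 17+12+24+4+27+11 = 95
W - P - F - B - R - G - W: 17+12+24+31+27+30 = 141
… (46 more)
W - B - G - P - F - R - W: 26+4+31+12+7+11 = 91  ← best
The minimum is 91.
One optimal route: W → B → G → P → F → R → W (or its reverse).

91 — the shortest possible round trip.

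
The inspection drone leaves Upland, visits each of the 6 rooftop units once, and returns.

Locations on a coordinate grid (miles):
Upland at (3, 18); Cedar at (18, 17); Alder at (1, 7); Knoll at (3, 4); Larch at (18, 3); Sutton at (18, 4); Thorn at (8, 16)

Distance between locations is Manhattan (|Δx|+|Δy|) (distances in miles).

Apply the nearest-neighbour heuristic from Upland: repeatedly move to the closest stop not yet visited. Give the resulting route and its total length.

At Upland the remaining stops are Thorn 7, Alder 13, Knoll 14, Cedar 16, Sutton 29, Larch 30; go to Thorn.
At Thorn the remaining stops are Cedar 11, Alder 16, Knoll 17, Sutton 22, Larch 23; go to Cedar.
At Cedar the remaining stops are Sutton 13, Larch 14, Alder 27, Knoll 28; go to Sutton.
At Sutton the remaining stops are Larch 1, Knoll 15, Alder 20; go to Larch.
At Larch the remaining stops are Knoll 16, Alder 21; go to Knoll.
At Knoll the remaining stops are Alder 5; go to Alder.
Return Alder→Upland: 13.
Total = 7 + 11 + 13 + 1 + 16 + 5 + 13 = 66.

Total distance 66 miles via the nearest-neighbour route Upland → Thorn → Cedar → Sutton → Larch → Knoll → Alder → Upland.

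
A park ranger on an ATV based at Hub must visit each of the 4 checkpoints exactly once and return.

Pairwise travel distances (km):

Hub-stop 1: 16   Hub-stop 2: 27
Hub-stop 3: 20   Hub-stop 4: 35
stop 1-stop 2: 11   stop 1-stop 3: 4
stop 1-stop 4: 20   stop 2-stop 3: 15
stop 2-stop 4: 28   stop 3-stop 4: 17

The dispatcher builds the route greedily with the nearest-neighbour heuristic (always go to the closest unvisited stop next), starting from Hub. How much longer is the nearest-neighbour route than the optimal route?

The nearest-neighbour route is 6 km longer than optimal.

From Hub: stop 1=16, stop 3=20, stop 2=27, stop 4=35 → choose stop 1 (16).
From stop 1: stop 3=4, stop 2=11, stop 4=20 → choose stop 3 (4).
From stop 3: stop 2=15, stop 4=17 → choose stop 2 (15).
From stop 2: stop 4=28 → choose stop 4 (28).
NN route Hub → stop 1 → stop 3 → stop 2 → stop 4 → Hub costs 98.
Optimal: Hub → stop 1 → stop 2 → stop 4 → stop 3 → Hub costs 92 (by enumerating all 12 distinct tours).
Excess = 98 − 92 = 6.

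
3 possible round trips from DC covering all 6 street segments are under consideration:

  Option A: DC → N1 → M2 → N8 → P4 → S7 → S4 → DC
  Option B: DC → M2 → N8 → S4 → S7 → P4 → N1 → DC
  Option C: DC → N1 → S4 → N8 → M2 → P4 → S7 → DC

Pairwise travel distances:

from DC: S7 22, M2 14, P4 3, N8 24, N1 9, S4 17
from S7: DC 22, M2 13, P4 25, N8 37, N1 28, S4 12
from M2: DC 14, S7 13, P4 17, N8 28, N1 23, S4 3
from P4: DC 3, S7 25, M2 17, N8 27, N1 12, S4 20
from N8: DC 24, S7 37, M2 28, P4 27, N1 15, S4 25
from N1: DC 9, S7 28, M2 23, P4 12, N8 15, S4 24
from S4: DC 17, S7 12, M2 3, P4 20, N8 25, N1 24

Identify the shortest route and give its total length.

125 — Option B is the shortest.

Option A: 9 + 23 + 28 + 27 + 25 + 12 + 17 = 141
Option B: 14 + 28 + 25 + 12 + 25 + 12 + 9 = 125
Option C: 9 + 24 + 25 + 28 + 17 + 25 + 22 = 150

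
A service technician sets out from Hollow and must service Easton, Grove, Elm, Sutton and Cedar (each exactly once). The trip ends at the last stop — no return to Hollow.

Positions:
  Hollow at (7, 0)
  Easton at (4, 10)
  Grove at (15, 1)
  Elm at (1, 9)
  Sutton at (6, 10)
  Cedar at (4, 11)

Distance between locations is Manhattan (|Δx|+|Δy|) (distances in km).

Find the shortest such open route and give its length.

35 km — the minimum one-way total.

There are 5! = 120 possible orderings.
Hollow → Easton → Grove → Elm → Sutton → Cedar: 13+20+22+6+3 = 64
Hollow → Easton → Grove → Elm → Cedar → Sutton: 13+20+22+5+3 = 63
Hollow → Easton → Grove → Sutton → Elm → Cedar: 13+20+18+6+5 = 62
Hollow → Easton → Grove → Sutton → Cedar → Elm: 13+20+18+3+5 = 59
Hollow → Easton → Grove → Cedar → Elm → Sutton: 13+20+21+5+6 = 65
Hollow → Easton → Grove → Cedar → Sutton → Elm: 13+20+21+3+6 = 63
Hollow → Easton → Elm → Grove → Sutton → Cedar: 13+4+22+18+3 = 60
Hollow → Easton → Elm → Grove → Cedar → Sutton: 13+4+22+21+3 = 63
Hollow → Easton → Elm → Sutton → Grove → Cedar: 13+4+6+18+21 = 62
Hollow → Easton → Elm → Sutton → Cedar → Grove: 13+4+6+3+21 = 47
Hollow → Easton → Elm → Cedar → Grove → Sutton: 13+4+5+21+18 = 61
Hollow → Easton → Elm → Cedar → Sutton → Grove: 13+4+5+3+18 = 43
Hollow → Easton → Sutton → Grove → Elm → Cedar: 13+2+18+22+5 = 60
Hollow → Easton → Sutton → Grove → Cedar → Elm: 13+2+18+21+5 = 59
… (106 more)
Hollow → Grove → Sutton → Easton → Cedar → Elm: 9+18+2+1+5 = 35  ← best
The minimum is 35.
One shortest path: Hollow → Grove → Sutton → Easton → Cedar → Elm.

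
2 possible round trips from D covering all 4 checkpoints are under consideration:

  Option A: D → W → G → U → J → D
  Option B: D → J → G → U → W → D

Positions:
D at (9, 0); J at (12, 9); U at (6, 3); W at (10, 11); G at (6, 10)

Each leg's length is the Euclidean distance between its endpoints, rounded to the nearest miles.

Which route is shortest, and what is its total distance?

Shortest is Option A, total 39 miles.

Option A: 11 + 4 + 7 + 8 + 9 = 39
Option B: 9 + 6 + 7 + 9 + 11 = 42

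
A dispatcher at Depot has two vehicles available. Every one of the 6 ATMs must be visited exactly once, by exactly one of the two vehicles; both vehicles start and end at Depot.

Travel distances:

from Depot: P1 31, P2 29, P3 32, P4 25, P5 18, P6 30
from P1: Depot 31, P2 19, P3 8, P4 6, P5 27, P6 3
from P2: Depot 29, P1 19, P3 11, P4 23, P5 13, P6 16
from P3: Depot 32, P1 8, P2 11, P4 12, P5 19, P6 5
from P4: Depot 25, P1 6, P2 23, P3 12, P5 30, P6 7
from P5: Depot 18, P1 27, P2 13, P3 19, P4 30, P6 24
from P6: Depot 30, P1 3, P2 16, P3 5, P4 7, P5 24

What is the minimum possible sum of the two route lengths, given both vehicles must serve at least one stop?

Try each way of splitting the stops between the two vehicles (each non-empty) and, for each split, find the best tour for each vehicle:
  {P1} + {P2, P3, P4, P5, P6}: 62 + 79 = 141
  {P2} + {P1, P3, P4, P5, P6}: 58 + 76 = 134
  {P1, P2} + {P3, P4, P5, P6}: 79 + 74 = 153
  {P3} + {P1, P2, P4, P5, P6}: 64 + 81 = 145
  {P1, P3} + {P2, P4, P5, P6}: 71 + 79 = 150
  {P2, P3} + {P1, P4, P5, P6}: 72 + 76 = 148
  … (31 splits in total)
  {P5} + {P1, P2, P3, P4, P6}: 36 + 79 = 115  ← best
Best: vehicle 1 Depot → P5 → Depot = 36; vehicle 2 Depot → P2 → P3 → P6 → P1 → P4 → Depot = 79; combined 115.

115 — the smallest possible combined total.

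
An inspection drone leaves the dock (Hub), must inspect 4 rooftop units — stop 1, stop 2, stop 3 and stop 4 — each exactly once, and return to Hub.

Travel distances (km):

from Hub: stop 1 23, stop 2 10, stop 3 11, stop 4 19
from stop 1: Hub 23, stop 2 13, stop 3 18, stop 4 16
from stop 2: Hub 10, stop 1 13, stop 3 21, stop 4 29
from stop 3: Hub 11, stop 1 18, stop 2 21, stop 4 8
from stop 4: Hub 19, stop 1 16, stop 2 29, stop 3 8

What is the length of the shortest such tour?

Minimum total distance: 58 km.

With 4 stops there are 4!/2 = 12 distinct round trips (a route and its reverse cost the same).
Hub → stop 1 → stop 2 → stop 3 → stop 4 → Hub: 23+13+21+8+19 = 84
Hub → stop 1 → stop 2 → stop 4 → stop 3 → Hub: 23+13+29+8+11 = 84
Hub → stop 1 → stop 3 → stop 2 → stop 4 → Hub: 23+18+21+29+19 = 110
Hub → stop 1 → stop 3 → stop 4 → stop 2 → Hub: 23+18+8+29+10 = 88
Hub → stop 1 → stop 4 → stop 2 → stop 3 → Hub: 23+16+29+21+11 = 100
Hub → stop 1 → stop 4 → stop 3 → stop 2 → Hub: 23+16+8+21+10 = 78
Hub → stop 2 → stop 1 → stop 3 → stop 4 → Hub: 10+13+18+8+19 = 68
Hub → stop 2 → stop 1 → stop 4 → stop 3 → Hub: 10+13+16+8+11 = 58
Hub → stop 2 → stop 3 → stop 1 → stop 4 → Hub: 10+21+18+16+19 = 84
Hub → stop 2 → stop 4 → stop 1 → stop 3 → Hub: 10+29+16+18+11 = 84
Hub → stop 3 → stop 1 → stop 2 → stop 4 → Hub: 11+18+13+29+19 = 90
Hub → stop 3 → stop 2 → stop 1 → stop 4 → Hub: 11+21+13+16+19 = 80
The minimum is 58.
One optimal route: Hub → stop 2 → stop 1 → stop 4 → stop 3 → Hub (or its reverse).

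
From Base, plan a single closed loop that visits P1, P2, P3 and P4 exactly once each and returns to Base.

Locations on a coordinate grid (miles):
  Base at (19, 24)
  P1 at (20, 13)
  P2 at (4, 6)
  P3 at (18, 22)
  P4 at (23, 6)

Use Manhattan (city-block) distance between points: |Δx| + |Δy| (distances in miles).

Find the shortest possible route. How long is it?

Minimum total distance: 74 miles.

Base → P1 → P2 → P3 → P4 → Base: 12+23+30+21+22 = 108
Base → P1 → P2 → P4 → P3 → Base: 12+23+19+21+3 = 78
Base → P1 → P3 → P2 → P4 → Base: 12+11+30+19+22 = 94
Base → P1 → P3 → P4 → P2 → Base: 12+11+21+19+33 = 96
Base → P1 → P4 → P2 → P3 → Base: 12+10+19+30+3 = 74
Base → P1 → P4 → P3 → P2 → Base: 12+10+21+30+33 = 106
Base → P2 → P1 → P3 → P4 → Base: 33+23+11+21+22 = 110
Base → P2 → P1 → P4 → P3 → Base: 33+23+10+21+3 = 90
Base → P2 → P3 → P1 → P4 → Base: 33+30+11+10+22 = 106
Base → P2 → P4 → P1 → P3 → Base: 33+19+10+11+3 = 76
Base → P3 → P1 → P2 → P4 → Base: 3+11+23+19+22 = 78
Base → P3 → P2 → P1 → P4 → Base: 3+30+23+10+22 = 88
The minimum is 74.
One optimal route: Base → P1 → P4 → P2 → P3 → Base (or its reverse).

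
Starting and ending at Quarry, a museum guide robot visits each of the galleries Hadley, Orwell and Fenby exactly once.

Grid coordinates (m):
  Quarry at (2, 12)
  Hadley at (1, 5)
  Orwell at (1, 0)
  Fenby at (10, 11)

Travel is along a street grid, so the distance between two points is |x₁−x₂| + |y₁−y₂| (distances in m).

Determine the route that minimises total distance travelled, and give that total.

There are 3 distinct closed tours to check (reversals are equivalent).
Quarry-Hadley-Orwell-Fenby-Quarry: 8+5+20+9 = 42
Quarry-Hadley-Fenby-Orwell-Quarry: 8+15+20+13 = 56
Quarry-Orwell-Hadley-Fenby-Quarry: 13+5+15+9 = 42
The minimum is 42.
One optimal route: Quarry → Hadley → Orwell → Fenby → Quarry (or its reverse).

Shortest round trip = 42 m.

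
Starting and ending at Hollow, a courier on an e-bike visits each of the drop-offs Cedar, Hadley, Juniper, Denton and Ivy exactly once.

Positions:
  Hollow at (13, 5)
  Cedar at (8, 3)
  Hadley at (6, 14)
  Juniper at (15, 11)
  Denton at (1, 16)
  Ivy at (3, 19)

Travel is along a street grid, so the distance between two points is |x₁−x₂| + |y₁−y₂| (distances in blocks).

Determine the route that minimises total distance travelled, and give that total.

Minimum total distance: 60 blocks.

With 5 stops there are 5!/2 = 60 distinct round trips (a route and its reverse cost the same).
Hollow → Cedar → Hadley → Juniper → Denton → Ivy → Hollow: 7+13+12+19+5+24 = 80
Hollow → Cedar → Hadley → Juniper → Ivy → Denton → Hollow: 7+13+12+20+5+23 = 80
Hollow → Cedar → Hadley → Denton → Juniper → Ivy → Hollow: 7+13+7+19+20+24 = 90
Hollow → Cedar → Hadley → Denton → Ivy → Juniper → Hollow: 7+13+7+5+20+8 = 60
Hollow → Cedar → Hadley → Ivy → Juniper → Denton → Hollow: 7+13+8+20+19+23 = 90
Hollow → Cedar → Hadley → Ivy → Denton → Juniper → Hollow: 7+13+8+5+19+8 = 60
Hollow → Cedar → Juniper → Hadley → Denton → Ivy → Hollow: 7+15+12+7+5+24 = 70
Hollow → Cedar → Juniper → Hadley → Ivy → Denton → Hollow: 7+15+12+8+5+23 = 70
Hollow → Cedar → Juniper → Denton → Hadley → Ivy → Hollow: 7+15+19+7+8+24 = 80
Hollow → Cedar → Juniper → Denton → Ivy → Hadley → Hollow: 7+15+19+5+8+16 = 70
Hollow → Cedar → Juniper → Ivy → Hadley → Denton → Hollow: 7+15+20+8+7+23 = 80
Hollow → Cedar → Juniper → Ivy → Denton → Hadley → Hollow: 7+15+20+5+7+16 = 70
Hollow → Cedar → Denton → Hadley → Juniper → Ivy → Hollow: 7+20+7+12+20+24 = 90
Hollow → Cedar → Denton → Hadley → Ivy → Juniper → Hollow: 7+20+7+8+20+8 = 70
… (46 more)
The minimum is 60.
One optimal route: Hollow → Cedar → Hadley → Denton → Ivy → Juniper → Hollow (or its reverse).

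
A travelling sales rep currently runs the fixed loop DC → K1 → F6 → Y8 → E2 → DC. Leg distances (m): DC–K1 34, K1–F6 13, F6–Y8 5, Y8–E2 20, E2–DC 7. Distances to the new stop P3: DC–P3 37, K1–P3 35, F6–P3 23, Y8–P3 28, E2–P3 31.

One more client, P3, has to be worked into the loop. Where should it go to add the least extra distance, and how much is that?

Insertion cost between consecutive stops i–j is d(i,P3) + d(P3,j) − d(i,j):
  between DC and K1: 37 + 35 − 34 = 38
  between K1 and F6: 35 + 23 − 13 = 45
  between F6 and Y8: 23 + 28 − 5 = 46
  between Y8 and E2: 28 + 31 − 20 = 39
  between E2 and DC: 31 + 37 − 7 = 61
Cheapest insertion is between DC and K1, adding 38.
New total = 79 + 38 = 117.

Minimum extra distance: 38 m, inserting P3 between DC and K1.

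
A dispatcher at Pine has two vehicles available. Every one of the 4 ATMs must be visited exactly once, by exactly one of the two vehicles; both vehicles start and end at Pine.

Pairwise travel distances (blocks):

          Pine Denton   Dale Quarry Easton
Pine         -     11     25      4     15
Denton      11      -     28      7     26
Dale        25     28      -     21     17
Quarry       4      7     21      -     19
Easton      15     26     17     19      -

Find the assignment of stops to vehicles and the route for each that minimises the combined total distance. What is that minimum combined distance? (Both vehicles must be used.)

Try each way of splitting the stops between the two vehicles (each non-empty) and, for each split, find the best tour for each vehicle:
  {Denton} + {Dale, Quarry, Easton}: 22 + 57 = 79
  {Dale} + {Denton, Quarry, Easton}: 50 + 52 = 102
  {Denton, Dale} + {Quarry, Easton}: 64 + 38 = 102
  {Quarry} + {Denton, Dale, Easton}: 8 + 71 = 79
  {Denton, Quarry} + {Dale, Easton}: 22 + 57 = 79
  {Dale, Quarry} + {Denton, Easton}: 50 + 52 = 102
  … (7 splits in total)
Best: vehicle 1 Pine → Denton → Pine = 22; vehicle 2 Pine → Quarry → Dale → Easton → Pine = 57; combined 79.

79 blocks — the smallest possible combined total.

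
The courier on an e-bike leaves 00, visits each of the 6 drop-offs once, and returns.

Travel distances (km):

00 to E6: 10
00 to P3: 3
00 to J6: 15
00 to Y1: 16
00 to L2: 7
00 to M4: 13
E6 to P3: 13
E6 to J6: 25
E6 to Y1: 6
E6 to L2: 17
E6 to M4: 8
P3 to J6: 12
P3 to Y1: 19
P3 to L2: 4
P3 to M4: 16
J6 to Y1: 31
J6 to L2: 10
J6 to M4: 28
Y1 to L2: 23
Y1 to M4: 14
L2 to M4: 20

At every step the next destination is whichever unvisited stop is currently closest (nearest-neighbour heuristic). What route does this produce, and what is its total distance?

At 00 the remaining stops are P3 3, L2 7, E6 10, M4 13, J6 15, Y1 16; go to P3.
At P3 the remaining stops are L2 4, J6 12, E6 13, M4 16, Y1 19; go to L2.
At L2 the remaining stops are J6 10, E6 17, M4 20, Y1 23; go to J6.
At J6 the remaining stops are E6 25, M4 28, Y1 31; go to E6.
At E6 the remaining stops are Y1 6, M4 8; go to Y1.
At Y1 the remaining stops are M4 14; go to M4.
Return M4→00: 13.
Total = 3 + 4 + 10 + 25 + 6 + 14 + 13 = 75.

Nearest-neighbour total = 75 km; route 00 → P3 → L2 → J6 → E6 → Y1 → M4 → 00.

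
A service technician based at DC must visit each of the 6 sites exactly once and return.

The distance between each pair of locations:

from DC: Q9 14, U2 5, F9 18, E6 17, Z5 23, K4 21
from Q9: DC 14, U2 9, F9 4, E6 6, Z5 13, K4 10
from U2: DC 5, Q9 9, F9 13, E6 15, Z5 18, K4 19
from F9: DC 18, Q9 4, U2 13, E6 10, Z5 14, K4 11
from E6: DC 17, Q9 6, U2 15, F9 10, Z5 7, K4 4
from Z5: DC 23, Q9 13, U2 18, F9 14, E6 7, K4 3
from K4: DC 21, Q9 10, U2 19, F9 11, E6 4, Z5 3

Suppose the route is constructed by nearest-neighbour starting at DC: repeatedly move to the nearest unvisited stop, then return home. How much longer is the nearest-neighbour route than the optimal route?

From DC: U2=5, Q9=14, E6=17, F9=18, K4=21, Z5=23 → choose U2 (5).
From U2: Q9=9, F9=13, E6=15, Z5=18, K4=19 → choose Q9 (9).
From Q9: F9=4, E6=6, K4=10, Z5=13 → choose F9 (4).
From F9: E6=10, K4=11, Z5=14 → choose E6 (10).
From E6: K4=4, Z5=7 → choose K4 (4).
From K4: Z5=3 → choose Z5 (3).
NN route DC → U2 → Q9 → F9 → E6 → K4 → Z5 → DC costs 58.
Optimal: DC → U2 → Q9 → F9 → Z5 → K4 → E6 → DC costs 56 (by enumerating all 360 distinct tours).
Excess = 58 − 56 = 2.

Excess over optimum: 2.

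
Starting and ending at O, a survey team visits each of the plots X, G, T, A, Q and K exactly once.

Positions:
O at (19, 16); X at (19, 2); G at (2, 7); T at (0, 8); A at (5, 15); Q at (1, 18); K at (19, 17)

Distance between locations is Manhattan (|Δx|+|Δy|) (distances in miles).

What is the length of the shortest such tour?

With 6 stops there are 6!/2 = 360 distinct round trips (a route and its reverse cost the same).
O → X → G → T → A → Q → K → O: 14+22+3+12+7+19+1 = 78
O → X → G → T → A → K → Q → O: 14+22+3+12+16+19+20 = 106
O → X → G → T → Q → A → K → O: 14+22+3+11+7+16+1 = 74
O → X → G → T → Q → K → A → O: 14+22+3+11+19+16+15 = 100
O → X → G → T → K → A → Q → O: 14+22+3+28+16+7+20 = 110
O → X → G → T → K → Q → A → O: 14+22+3+28+19+7+15 = 108
O → X → G → A → T → Q → K → O: 14+22+11+12+11+19+1 = 90
O → X → G → A → T → K → Q → O: 14+22+11+12+28+19+20 = 126
… (352 more)
The minimum is 74.
One optimal route: O → X → G → T → Q → A → K → O (or its reverse).

74 miles — the shortest possible round trip.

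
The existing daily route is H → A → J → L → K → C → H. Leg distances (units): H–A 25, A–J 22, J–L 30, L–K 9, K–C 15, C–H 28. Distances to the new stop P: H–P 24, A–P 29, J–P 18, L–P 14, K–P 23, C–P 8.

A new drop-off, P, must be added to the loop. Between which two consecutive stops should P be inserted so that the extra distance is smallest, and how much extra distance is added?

Adding 2 by placing P on the J–L leg.

Insertion cost between consecutive stops i–j is d(i,P) + d(P,j) − d(i,j):
  between H and A: 24 + 29 − 25 = 28
  between A and J: 29 + 18 − 22 = 25
  between J and L: 18 + 14 − 30 = 2
  between L and K: 14 + 23 − 9 = 28
  between K and C: 23 + 8 − 15 = 16
  between C and H: 8 + 24 − 28 = 4
Cheapest insertion is between J and L, adding 2.
New total = 129 + 2 = 131.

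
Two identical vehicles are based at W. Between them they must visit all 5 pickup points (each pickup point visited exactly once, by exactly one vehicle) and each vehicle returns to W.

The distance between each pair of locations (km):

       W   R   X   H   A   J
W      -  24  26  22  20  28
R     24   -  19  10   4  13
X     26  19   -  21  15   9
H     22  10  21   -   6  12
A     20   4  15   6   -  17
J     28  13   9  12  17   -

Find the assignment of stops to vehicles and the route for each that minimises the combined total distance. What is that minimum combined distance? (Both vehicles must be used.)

Check every non-empty split of the stops between the two vehicles; for each half take its own optimal tour:
  {R} + {X, H, A, J}: 48 + 73 = 121
  {X} + {R, H, A, J}: 52 + 71 = 123
  {R, X} + {H, A, J}: 69 + 66 = 135
  {H} + {R, X, A, J}: 44 + 72 = 116
  {R, H} + {X, A, J}: 56 + 72 = 128
  {X, H} + {R, A, J}: 69 + 65 = 134
  … (15 splits in total)
Best: vehicle 1 W → H → W = 44; vehicle 2 W → X → J → R → A → W = 72; combined 116.

Minimum combined distance: 116 km.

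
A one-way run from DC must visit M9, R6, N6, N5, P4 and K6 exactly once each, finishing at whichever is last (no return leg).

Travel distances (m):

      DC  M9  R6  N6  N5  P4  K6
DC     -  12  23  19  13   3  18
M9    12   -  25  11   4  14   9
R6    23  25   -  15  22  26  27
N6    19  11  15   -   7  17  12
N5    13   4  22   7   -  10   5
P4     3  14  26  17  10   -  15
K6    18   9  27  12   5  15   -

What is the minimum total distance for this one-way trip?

There are 6! = 720 possible orderings.
DC - M9 - R6 - N6 - N5 - P4 - K6: 12+25+15+7+10+15 = 84
DC - M9 - R6 - N6 - N5 - K6 - P4: 12+25+15+7+5+15 = 79
DC - M9 - R6 - N6 - P4 - N5 - K6: 12+25+15+17+10+5 = 84
DC - M9 - R6 - N6 - P4 - K6 - N5: 12+25+15+17+15+5 = 89
DC - M9 - R6 - N6 - K6 - N5 - P4: 12+25+15+12+5+10 = 79
DC - M9 - R6 - N6 - K6 - P4 - N5: 12+25+15+12+15+10 = 89
DC - M9 - R6 - N5 - N6 - P4 - K6: 12+25+22+7+17+15 = 98
DC - M9 - R6 - N5 - N6 - K6 - P4: 12+25+22+7+12+15 = 93
… (712 more)
DC - P4 - M9 - N5 - K6 - N6 - R6: 3+14+4+5+12+15 = 53  ← best
The minimum is 53.
One shortest path: DC → P4 → M9 → N5 → K6 → N6 → R6.

Minimum one-way distance = 53 m.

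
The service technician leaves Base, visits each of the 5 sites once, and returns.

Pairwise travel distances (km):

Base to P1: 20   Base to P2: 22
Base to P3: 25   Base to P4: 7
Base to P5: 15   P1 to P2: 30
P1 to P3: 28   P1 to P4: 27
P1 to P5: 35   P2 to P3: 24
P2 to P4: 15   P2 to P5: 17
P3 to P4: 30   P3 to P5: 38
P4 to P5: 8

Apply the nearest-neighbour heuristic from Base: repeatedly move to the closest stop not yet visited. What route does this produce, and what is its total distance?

From Base: distances to unvisited — P4=7, P5=15, P1=20, P2=22, P3=25. Nearest is P4 (7).
From P4: distances to unvisited — P5=8, P2=15, P1=27, P3=30. Nearest is P5 (8).
From P5: distances to unvisited — P2=17, P1=35, P3=38. Nearest is P2 (17).
From P2: distances to unvisited — P3=24, P1=30. Nearest is P3 (24).
From P3: distances to unvisited — P1=28. Nearest is P1 (28).
Return P1→Base: 20.
Total = 7 + 8 + 17 + 24 + 28 + 20 = 104.

104 km along Base → P4 → P5 → P2 → P3 → P1 → Base.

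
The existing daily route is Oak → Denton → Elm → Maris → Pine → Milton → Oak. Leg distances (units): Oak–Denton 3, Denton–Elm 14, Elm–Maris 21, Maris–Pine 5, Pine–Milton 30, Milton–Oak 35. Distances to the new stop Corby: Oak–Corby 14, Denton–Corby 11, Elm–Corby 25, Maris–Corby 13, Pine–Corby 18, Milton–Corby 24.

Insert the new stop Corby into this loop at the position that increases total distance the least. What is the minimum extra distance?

Insertion cost between consecutive stops i–j is d(i,Corby) + d(Corby,j) − d(i,j):
  between Oak and Denton: 14 + 11 − 3 = 22
  between Denton and Elm: 11 + 25 − 14 = 22
  between Elm and Maris: 25 + 13 − 21 = 17
  between Maris and Pine: 13 + 18 − 5 = 26
  between Pine and Milton: 18 + 24 − 30 = 12
  between Milton and Oak: 24 + 14 − 35 = 3
Cheapest insertion is between Milton and Oak, adding 3.
New total = 108 + 3 = 111.

+3 — insert Corby between Milton and Oak.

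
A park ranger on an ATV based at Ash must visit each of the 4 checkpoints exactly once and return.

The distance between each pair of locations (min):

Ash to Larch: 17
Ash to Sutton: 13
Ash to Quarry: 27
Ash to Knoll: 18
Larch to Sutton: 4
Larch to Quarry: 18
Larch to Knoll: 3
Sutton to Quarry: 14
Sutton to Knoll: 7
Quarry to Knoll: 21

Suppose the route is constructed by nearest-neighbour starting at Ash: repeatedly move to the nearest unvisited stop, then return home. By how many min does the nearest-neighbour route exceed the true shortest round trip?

The nearest-neighbour route is 2 min longer than optimal.

Ash: Sutton=13, Larch=17, Knoll=18, Quarry=27 ⇒ Sutton
Sutton: Larch=4, Knoll=7, Quarry=14 ⇒ Larch
Larch: Knoll=3, Quarry=18 ⇒ Knoll
Knoll: Quarry=21 ⇒ Quarry
NN route Ash → Sutton → Larch → Knoll → Quarry → Ash costs 68.
Optimal: Ash → Sutton → Quarry → Larch → Knoll → Ash costs 66 (by enumerating all 12 distinct tours).
Excess = 68 − 66 = 2.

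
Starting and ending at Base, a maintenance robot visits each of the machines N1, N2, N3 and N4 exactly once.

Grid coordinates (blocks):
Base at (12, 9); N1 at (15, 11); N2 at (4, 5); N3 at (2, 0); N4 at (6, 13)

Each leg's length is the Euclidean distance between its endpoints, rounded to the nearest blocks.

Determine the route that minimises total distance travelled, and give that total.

Shortest round trip = 39 blocks.

Base → N1 → N2 → N3 → N4 → Base: 4+13+5+14+7 = 43
Base → N1 → N2 → N4 → N3 → Base: 4+13+8+14+13 = 52
Base → N1 → N3 → N2 → N4 → Base: 4+17+5+8+7 = 41
Base → N1 → N3 → N4 → N2 → Base: 4+17+14+8+9 = 52
Base → N1 → N4 → N2 → N3 → Base: 4+9+8+5+13 = 39
Base → N1 → N4 → N3 → N2 → Base: 4+9+14+5+9 = 41
Base → N2 → N1 → N3 → N4 → Base: 9+13+17+14+7 = 60
Base → N2 → N1 → N4 → N3 → Base: 9+13+9+14+13 = 58
Base → N2 → N3 → N1 → N4 → Base: 9+5+17+9+7 = 47
Base → N2 → N4 → N1 → N3 → Base: 9+8+9+17+13 = 56
Base → N3 → N1 → N2 → N4 → Base: 13+17+13+8+7 = 58
Base → N3 → N2 → N1 → N4 → Base: 13+5+13+9+7 = 47
The minimum is 39.
One optimal route: Base → N1 → N4 → N2 → N3 → Base (or its reverse).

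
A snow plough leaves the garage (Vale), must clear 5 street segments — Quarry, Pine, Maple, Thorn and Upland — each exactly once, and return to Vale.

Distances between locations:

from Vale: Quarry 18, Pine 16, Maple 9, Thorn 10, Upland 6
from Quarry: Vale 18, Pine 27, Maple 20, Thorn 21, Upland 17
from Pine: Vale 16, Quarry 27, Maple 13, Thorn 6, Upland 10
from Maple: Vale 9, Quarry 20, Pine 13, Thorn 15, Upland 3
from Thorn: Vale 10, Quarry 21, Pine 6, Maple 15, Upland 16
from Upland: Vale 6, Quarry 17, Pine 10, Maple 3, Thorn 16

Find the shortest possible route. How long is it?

Minimum total distance: 67.

There are 60 distinct closed tours to check (reversals are equivalent).
Vale → Quarry → Pine → Maple → Thorn → Upland → Vale: 18+27+13+15+16+6 = 95
Vale → Quarry → Pine → Maple → Upland → Thorn → Vale: 18+27+13+3+16+10 = 87
Vale → Quarry → Pine → Thorn → Maple → Upland → Vale: 18+27+6+15+3+6 = 75
Vale → Quarry → Pine → Thorn → Upland → Maple → Vale: 18+27+6+16+3+9 = 79
Vale → Quarry → Pine → Upland → Maple → Thorn → Vale: 18+27+10+3+15+10 = 83
Vale → Quarry → Pine → Upland → Thorn → Maple → Vale: 18+27+10+16+15+9 = 95
Vale → Quarry → Maple → Pine → Thorn → Upland → Vale: 18+20+13+6+16+6 = 79
Vale → Quarry → Maple → Pine → Upland → Thorn → Vale: 18+20+13+10+16+10 = 87
Vale → Quarry → Maple → Thorn → Pine → Upland → Vale: 18+20+15+6+10+6 = 75
Vale → Quarry → Maple → Thorn → Upland → Pine → Vale: 18+20+15+16+10+16 = 95
Vale → Quarry → Maple → Upland → Pine → Thorn → Vale: 18+20+3+10+6+10 = 67
Vale → Quarry → Maple → Upland → Thorn → Pine → Vale: 18+20+3+16+6+16 = 79
Vale → Quarry → Thorn → Pine → Maple → Upland → Vale: 18+21+6+13+3+6 = 67
Vale → Quarry → Thorn → Pine → Upland → Maple → Vale: 18+21+6+10+3+9 = 67
… (46 more)
The minimum is 67.
One optimal route: Vale → Quarry → Maple → Upland → Pine → Thorn → Vale (or its reverse).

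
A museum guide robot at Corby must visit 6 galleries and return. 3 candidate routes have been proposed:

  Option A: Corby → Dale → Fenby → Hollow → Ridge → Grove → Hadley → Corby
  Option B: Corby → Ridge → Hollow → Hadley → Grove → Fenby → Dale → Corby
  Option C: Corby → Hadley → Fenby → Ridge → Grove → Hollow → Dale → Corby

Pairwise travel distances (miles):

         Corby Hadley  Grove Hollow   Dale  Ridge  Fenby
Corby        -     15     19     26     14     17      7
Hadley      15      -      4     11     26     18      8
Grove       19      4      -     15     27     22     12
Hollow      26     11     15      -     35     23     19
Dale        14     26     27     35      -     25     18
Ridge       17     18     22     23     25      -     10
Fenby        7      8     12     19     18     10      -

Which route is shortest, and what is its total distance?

99 miles — Option B is the shortest.

Option A: 14 + 18 + 19 + 23 + 22 + 4 + 15 = 115
Option B: 17 + 23 + 11 + 4 + 12 + 18 + 14 = 99
Option C: 15 + 8 + 10 + 22 + 15 + 35 + 14 = 119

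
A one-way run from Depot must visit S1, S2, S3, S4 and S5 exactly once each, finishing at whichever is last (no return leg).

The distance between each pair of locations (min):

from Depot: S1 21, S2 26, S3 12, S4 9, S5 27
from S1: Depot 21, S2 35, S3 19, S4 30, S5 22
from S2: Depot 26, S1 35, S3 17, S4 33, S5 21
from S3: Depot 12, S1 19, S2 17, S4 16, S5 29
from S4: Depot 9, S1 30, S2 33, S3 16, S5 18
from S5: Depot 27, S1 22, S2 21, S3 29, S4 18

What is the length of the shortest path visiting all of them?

Shortest open route: 84 min.

There are 5! = 120 possible orderings.
Depot → S1 → S2 → S3 → S4 → S5: 21+35+17+16+18 = 107
Depot → S1 → S2 → S3 → S5 → S4: 21+35+17+29+18 = 120
Depot → S1 → S2 → S4 → S3 → S5: 21+35+33+16+29 = 134
Depot → S1 → S2 → S4 → S5 → S3: 21+35+33+18+29 = 136
Depot → S1 → S2 → S5 → S3 → S4: 21+35+21+29+16 = 122
Depot → S1 → S2 → S5 → S4 → S3: 21+35+21+18+16 = 111
Depot → S1 → S3 → S2 → S4 → S5: 21+19+17+33+18 = 108
Depot → S1 → S3 → S2 → S5 → S4: 21+19+17+21+18 = 96
Depot → S1 → S3 → S4 → S2 → S5: 21+19+16+33+21 = 110
Depot → S1 → S3 → S4 → S5 → S2: 21+19+16+18+21 = 95
Depot → S1 → S3 → S5 → S2 → S4: 21+19+29+21+33 = 123
Depot → S1 → S3 → S5 → S4 → S2: 21+19+29+18+33 = 120
Depot → S1 → S4 → S2 → S3 → S5: 21+30+33+17+29 = 130
Depot → S1 → S4 → S2 → S5 → S3: 21+30+33+21+29 = 134
… (106 more)
Depot → S4 → S5 → S2 → S3 → S1: 9+18+21+17+19 = 84  ← best
The minimum is 84.
One shortest path: Depot → S4 → S5 → S2 → S3 → S1.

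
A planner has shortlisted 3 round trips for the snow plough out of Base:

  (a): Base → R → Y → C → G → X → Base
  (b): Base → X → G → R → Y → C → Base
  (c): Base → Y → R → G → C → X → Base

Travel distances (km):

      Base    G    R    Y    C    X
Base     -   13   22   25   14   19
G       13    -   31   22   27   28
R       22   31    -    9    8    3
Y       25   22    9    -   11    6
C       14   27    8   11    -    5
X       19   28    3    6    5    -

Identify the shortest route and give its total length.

Shortest is (b), total 112 km.

(a): 22 + 9 + 11 + 27 + 28 + 19 = 116
(b): 19 + 28 + 31 + 9 + 11 + 14 = 112
(c): 25 + 9 + 31 + 27 + 5 + 19 = 116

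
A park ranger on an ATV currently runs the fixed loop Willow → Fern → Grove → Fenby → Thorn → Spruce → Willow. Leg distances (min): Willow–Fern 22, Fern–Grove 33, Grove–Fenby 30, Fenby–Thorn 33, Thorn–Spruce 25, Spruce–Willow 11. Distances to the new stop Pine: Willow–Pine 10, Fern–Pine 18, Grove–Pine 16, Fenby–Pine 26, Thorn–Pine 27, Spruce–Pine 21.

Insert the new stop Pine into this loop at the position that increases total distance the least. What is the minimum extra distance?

Minimum extra distance: 1 min, inserting Pine between Fern and Grove.

Insertion cost between consecutive stops i–j is d(i,Pine) + d(Pine,j) − d(i,j):
  between Willow and Fern: 10 + 18 − 22 = 6
  between Fern and Grove: 18 + 16 − 33 = 1
  between Grove and Fenby: 16 + 26 − 30 = 12
  between Fenby and Thorn: 26 + 27 − 33 = 20
  between Thorn and Spruce: 27 + 21 − 25 = 23
  between Spruce and Willow: 21 + 10 − 11 = 20
Cheapest insertion is between Fern and Grove, adding 1.
New total = 154 + 1 = 155.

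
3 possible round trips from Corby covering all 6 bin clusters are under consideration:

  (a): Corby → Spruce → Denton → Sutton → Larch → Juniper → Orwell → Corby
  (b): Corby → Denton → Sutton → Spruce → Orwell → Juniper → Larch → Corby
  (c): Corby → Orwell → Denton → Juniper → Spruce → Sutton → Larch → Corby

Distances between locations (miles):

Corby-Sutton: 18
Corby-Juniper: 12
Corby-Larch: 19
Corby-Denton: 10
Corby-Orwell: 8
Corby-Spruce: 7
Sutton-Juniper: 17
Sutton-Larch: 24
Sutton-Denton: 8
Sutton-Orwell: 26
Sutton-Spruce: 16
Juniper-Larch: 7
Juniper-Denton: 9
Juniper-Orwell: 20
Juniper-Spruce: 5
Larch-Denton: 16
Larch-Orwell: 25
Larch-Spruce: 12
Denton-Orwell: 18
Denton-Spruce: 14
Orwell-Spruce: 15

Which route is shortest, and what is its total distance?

(a): 7 + 14 + 8 + 24 + 7 + 20 + 8 = 88
(b): 10 + 8 + 16 + 15 + 20 + 7 + 19 = 95
(c): 8 + 18 + 9 + 5 + 16 + 24 + 19 = 99

88 miles — (a) is the shortest.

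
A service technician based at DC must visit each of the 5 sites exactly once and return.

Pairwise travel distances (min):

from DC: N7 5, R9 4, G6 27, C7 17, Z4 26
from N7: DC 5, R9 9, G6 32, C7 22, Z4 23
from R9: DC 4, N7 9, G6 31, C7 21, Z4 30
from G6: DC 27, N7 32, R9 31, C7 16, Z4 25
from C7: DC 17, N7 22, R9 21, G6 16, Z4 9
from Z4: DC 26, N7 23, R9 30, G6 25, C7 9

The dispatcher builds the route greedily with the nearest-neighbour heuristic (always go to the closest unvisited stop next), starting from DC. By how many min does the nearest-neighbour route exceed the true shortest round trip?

From DC: R9=4, N7=5, C7=17, Z4=26, G6=27 → choose R9 (4).
From R9: N7=9, C7=21, Z4=30, G6=31 → choose N7 (9).
From N7: C7=22, Z4=23, G6=32 → choose C7 (22).
From C7: Z4=9, G6=16 → choose Z4 (9).
From Z4: G6=25 → choose G6 (25).
NN route DC → R9 → N7 → C7 → Z4 → G6 → DC costs 96.
Optimal: DC → N7 → Z4 → C7 → G6 → R9 → DC costs 88 (by enumerating all 60 distinct tours).
Excess = 96 − 88 = 8.

8 min longer than the optimal tour.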